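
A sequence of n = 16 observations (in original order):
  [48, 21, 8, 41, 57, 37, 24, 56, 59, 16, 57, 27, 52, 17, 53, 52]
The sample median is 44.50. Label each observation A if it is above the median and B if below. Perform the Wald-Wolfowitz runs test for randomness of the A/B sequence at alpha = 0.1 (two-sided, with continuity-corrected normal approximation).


Step 1: Compute median = 44.50; label A = above, B = below.
Labels in order: ABBBABBAABABABAA  (n_A = 8, n_B = 8)
Step 2: Count runs R = 11.
Step 3: Under H0 (random ordering), E[R] = 2*n_A*n_B/(n_A+n_B) + 1 = 2*8*8/16 + 1 = 9.0000.
        Var[R] = 2*n_A*n_B*(2*n_A*n_B - n_A - n_B) / ((n_A+n_B)^2 * (n_A+n_B-1)) = 14336/3840 = 3.7333.
        SD[R] = 1.9322.
Step 4: Continuity-corrected z = (R - 0.5 - E[R]) / SD[R] = (11 - 0.5 - 9.0000) / 1.9322 = 0.7763.
Step 5: Two-sided p-value via normal approximation = 2*(1 - Phi(|z|)) = 0.437558.
Step 6: alpha = 0.1. fail to reject H0.

R = 11, z = 0.7763, p = 0.437558, fail to reject H0.


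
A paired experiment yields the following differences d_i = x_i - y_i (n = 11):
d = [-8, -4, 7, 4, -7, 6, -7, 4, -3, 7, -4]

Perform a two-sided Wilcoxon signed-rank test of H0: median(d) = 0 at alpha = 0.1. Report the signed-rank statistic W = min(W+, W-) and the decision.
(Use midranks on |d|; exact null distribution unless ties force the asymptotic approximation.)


Step 1: Drop any zero differences (none here) and take |d_i|.
|d| = [8, 4, 7, 4, 7, 6, 7, 4, 3, 7, 4]
Step 2: Midrank |d_i| (ties get averaged ranks).
ranks: |8|->11, |4|->3.5, |7|->8.5, |4|->3.5, |7|->8.5, |6|->6, |7|->8.5, |4|->3.5, |3|->1, |7|->8.5, |4|->3.5
Step 3: Attach original signs; sum ranks with positive sign and with negative sign.
W+ = 8.5 + 3.5 + 6 + 3.5 + 8.5 = 30
W- = 11 + 3.5 + 8.5 + 8.5 + 1 + 3.5 = 36
(Check: W+ + W- = 66 should equal n(n+1)/2 = 66.)
Step 4: Test statistic W = min(W+, W-) = 30.
Step 5: Ties in |d|, so use the tie-corrected normal approximation.
        E[W] = n(n+1)/4 = 11*12/4 = 33.
        Tie groups: |d|=4 (t=4), |d|=7 (t=4); sum(t^3 - t) = 120.
        Var[W] = n(n+1)(2n+1)/24 - sum(t^3-t)/48 = 3036/24 - 120/48 = 124.
        z = (W - E[W]) / sqrt(Var[W]) = (30 - 33) / 11.1355 = -0.2694.
        Two-sided p = 2*Phi(z) = 0.787616.
Step 6: alpha = 0.1. fail to reject H0.

W+ = 30, W- = 36, W = min = 30, p = 0.787616, fail to reject H0.


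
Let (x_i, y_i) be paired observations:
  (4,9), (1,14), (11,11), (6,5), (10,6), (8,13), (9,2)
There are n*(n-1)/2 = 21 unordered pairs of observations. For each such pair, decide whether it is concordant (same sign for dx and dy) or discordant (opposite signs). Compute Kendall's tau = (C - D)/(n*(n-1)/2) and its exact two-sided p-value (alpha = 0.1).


Step 1: Enumerate the 21 unordered pairs (i,j) with i<j and classify each by sign(x_j-x_i) * sign(y_j-y_i).
  (1,2):dx=-3,dy=+5->D; (1,3):dx=+7,dy=+2->C; (1,4):dx=+2,dy=-4->D; (1,5):dx=+6,dy=-3->D
  (1,6):dx=+4,dy=+4->C; (1,7):dx=+5,dy=-7->D; (2,3):dx=+10,dy=-3->D; (2,4):dx=+5,dy=-9->D
  (2,5):dx=+9,dy=-8->D; (2,6):dx=+7,dy=-1->D; (2,7):dx=+8,dy=-12->D; (3,4):dx=-5,dy=-6->C
  (3,5):dx=-1,dy=-5->C; (3,6):dx=-3,dy=+2->D; (3,7):dx=-2,dy=-9->C; (4,5):dx=+4,dy=+1->C
  (4,6):dx=+2,dy=+8->C; (4,7):dx=+3,dy=-3->D; (5,6):dx=-2,dy=+7->D; (5,7):dx=-1,dy=-4->C
  (6,7):dx=+1,dy=-11->D
Step 2: C = 8, D = 13, total pairs = 21.
Step 3: tau = (C - D)/(n(n-1)/2) = (8 - 13)/21 = -0.238095.
Step 4: Exact two-sided p-value (enumerate n! = 5040 permutations of y under H0): p = 0.561905.
Step 5: alpha = 0.1. fail to reject H0.

tau_b = -0.2381 (C=8, D=13), p = 0.561905, fail to reject H0.


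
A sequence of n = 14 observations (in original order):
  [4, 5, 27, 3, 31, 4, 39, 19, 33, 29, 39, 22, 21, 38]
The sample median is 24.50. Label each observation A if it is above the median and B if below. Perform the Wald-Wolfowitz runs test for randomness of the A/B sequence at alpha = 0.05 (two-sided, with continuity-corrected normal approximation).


Step 1: Compute median = 24.50; label A = above, B = below.
Labels in order: BBABABABAAABBA  (n_A = 7, n_B = 7)
Step 2: Count runs R = 10.
Step 3: Under H0 (random ordering), E[R] = 2*n_A*n_B/(n_A+n_B) + 1 = 2*7*7/14 + 1 = 8.0000.
        Var[R] = 2*n_A*n_B*(2*n_A*n_B - n_A - n_B) / ((n_A+n_B)^2 * (n_A+n_B-1)) = 8232/2548 = 3.2308.
        SD[R] = 1.7974.
Step 4: Continuity-corrected z = (R - 0.5 - E[R]) / SD[R] = (10 - 0.5 - 8.0000) / 1.7974 = 0.8345.
Step 5: Two-sided p-value via normal approximation = 2*(1 - Phi(|z|)) = 0.403986.
Step 6: alpha = 0.05. fail to reject H0.

R = 10, z = 0.8345, p = 0.403986, fail to reject H0.


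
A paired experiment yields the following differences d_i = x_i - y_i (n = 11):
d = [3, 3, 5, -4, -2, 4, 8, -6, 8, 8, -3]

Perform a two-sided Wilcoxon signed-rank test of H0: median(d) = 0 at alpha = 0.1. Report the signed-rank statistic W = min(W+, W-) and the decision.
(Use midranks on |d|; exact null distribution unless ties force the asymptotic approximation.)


Step 1: Drop any zero differences (none here) and take |d_i|.
|d| = [3, 3, 5, 4, 2, 4, 8, 6, 8, 8, 3]
Step 2: Midrank |d_i| (ties get averaged ranks).
ranks: |3|->3, |3|->3, |5|->7, |4|->5.5, |2|->1, |4|->5.5, |8|->10, |6|->8, |8|->10, |8|->10, |3|->3
Step 3: Attach original signs; sum ranks with positive sign and with negative sign.
W+ = 3 + 3 + 7 + 5.5 + 10 + 10 + 10 = 48.5
W- = 5.5 + 1 + 8 + 3 = 17.5
(Check: W+ + W- = 66 should equal n(n+1)/2 = 66.)
Step 4: Test statistic W = min(W+, W-) = 17.5.
Step 5: Ties in |d|, so use the tie-corrected normal approximation.
        E[W] = n(n+1)/4 = 11*12/4 = 33.
        Tie groups: |d|=3 (t=3), |d|=4 (t=2), |d|=8 (t=3); sum(t^3 - t) = 54.
        Var[W] = n(n+1)(2n+1)/24 - sum(t^3-t)/48 = 3036/24 - 54/48 = 125.375.
        z = (W - E[W]) / sqrt(Var[W]) = (17.5 - 33) / 11.1971 = -1.3843.
        Two-sided p = 2*Phi(z) = 0.166271.
Step 6: alpha = 0.1. fail to reject H0.

W+ = 48.5, W- = 17.5, W = min = 17.5, p = 0.166271, fail to reject H0.


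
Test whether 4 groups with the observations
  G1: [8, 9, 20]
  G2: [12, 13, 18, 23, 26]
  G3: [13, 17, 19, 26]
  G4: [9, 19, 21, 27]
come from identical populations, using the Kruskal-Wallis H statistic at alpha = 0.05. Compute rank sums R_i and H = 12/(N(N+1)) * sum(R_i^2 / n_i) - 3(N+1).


Step 1: Combine all N = 16 observations and assign midranks.
sorted (value, group, rank): (8,G1,1), (9,G1,2.5), (9,G4,2.5), (12,G2,4), (13,G2,5.5), (13,G3,5.5), (17,G3,7), (18,G2,8), (19,G3,9.5), (19,G4,9.5), (20,G1,11), (21,G4,12), (23,G2,13), (26,G2,14.5), (26,G3,14.5), (27,G4,16)
Step 2: Sum ranks within each group.
R_1 = 14.5 (n_1 = 3)
R_2 = 45 (n_2 = 5)
R_3 = 36.5 (n_3 = 4)
R_4 = 40 (n_4 = 4)
Step 3: H = 12/(N(N+1)) * sum(R_i^2/n_i) - 3(N+1)
     = 12/(16*17) * (14.5^2/3 + 45^2/5 + 36.5^2/4 + 40^2/4) - 3*17
     = 0.044118 * 1208.15 - 51
     = 2.300551.
Step 4: Ties present; correction factor C = 1 - 24/(16^3 - 16) = 0.994118. Corrected H = 2.300551 / 0.994118 = 2.314164.
Step 5: Under H0, H ~ chi^2(3); p-value = 0.509813.
Step 6: alpha = 0.05. fail to reject H0.

H = 2.3142, df = 3, p = 0.509813, fail to reject H0.


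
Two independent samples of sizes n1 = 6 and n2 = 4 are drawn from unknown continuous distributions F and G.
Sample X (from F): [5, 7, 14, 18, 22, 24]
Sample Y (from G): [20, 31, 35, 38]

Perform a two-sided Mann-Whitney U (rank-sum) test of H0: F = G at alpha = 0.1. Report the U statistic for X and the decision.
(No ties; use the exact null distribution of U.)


Step 1: Combine and sort all 10 observations; assign midranks.
sorted (value, group): (5,X), (7,X), (14,X), (18,X), (20,Y), (22,X), (24,X), (31,Y), (35,Y), (38,Y)
ranks: 5->1, 7->2, 14->3, 18->4, 20->5, 22->6, 24->7, 31->8, 35->9, 38->10
Step 2: Rank sum for X: R1 = 1 + 2 + 3 + 4 + 6 + 7 = 23.
Step 3: U_X = R1 - n1(n1+1)/2 = 23 - 6*7/2 = 23 - 21 = 2.
       U_Y = n1*n2 - U_X = 24 - 2 = 22.
Step 4: No ties, so the exact null distribution of U (based on enumerating the C(10,6) = 210 equally likely rank assignments) gives the two-sided p-value.
Step 5: p-value = 0.038095; compare to alpha = 0.1. reject H0.

U_X = 2, p = 0.038095, reject H0 at alpha = 0.1.


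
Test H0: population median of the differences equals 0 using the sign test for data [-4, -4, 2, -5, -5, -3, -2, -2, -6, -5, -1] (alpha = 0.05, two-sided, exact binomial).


Step 1: Discard zero differences. Original n = 11; n_eff = number of nonzero differences = 11.
Nonzero differences (with sign): -4, -4, +2, -5, -5, -3, -2, -2, -6, -5, -1
Step 2: Count signs: positive = 1, negative = 10.
Step 3: Under H0: P(positive) = 0.5, so the number of positives S ~ Bin(11, 0.5).
Step 4: Two-sided exact p-value = sum of Bin(11,0.5) probabilities at or below the observed probability = 0.011719.
Step 5: alpha = 0.05. reject H0.

n_eff = 11, pos = 1, neg = 10, p = 0.011719, reject H0.


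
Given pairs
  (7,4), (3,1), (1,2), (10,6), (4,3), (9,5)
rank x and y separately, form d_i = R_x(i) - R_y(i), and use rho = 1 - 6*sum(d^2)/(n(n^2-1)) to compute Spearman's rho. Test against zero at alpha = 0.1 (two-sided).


Step 1: Rank x and y separately (midranks; no ties here).
rank(x): 7->4, 3->2, 1->1, 10->6, 4->3, 9->5
rank(y): 4->4, 1->1, 2->2, 6->6, 3->3, 5->5
Step 2: d_i = R_x(i) - R_y(i); compute d_i^2.
  (4-4)^2=0, (2-1)^2=1, (1-2)^2=1, (6-6)^2=0, (3-3)^2=0, (5-5)^2=0
sum(d^2) = 2.
Step 3: rho = 1 - 6*2 / (6*(6^2 - 1)) = 1 - 12/210 = 0.942857.
Step 4: Under H0, t = rho * sqrt((n-2)/(1-rho^2)) = 5.6595 ~ t(4).
Step 5: Two-sided p-value from the t-distribution with 4 df = 0.004805.
Step 6: alpha = 0.1. reject H0.

rho = 0.9429, p = 0.004805, reject H0 at alpha = 0.1.


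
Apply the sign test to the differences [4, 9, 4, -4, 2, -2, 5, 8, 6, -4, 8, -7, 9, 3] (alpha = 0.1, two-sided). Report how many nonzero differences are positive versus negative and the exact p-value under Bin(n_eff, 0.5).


Step 1: Discard zero differences. Original n = 14; n_eff = number of nonzero differences = 14.
Nonzero differences (with sign): +4, +9, +4, -4, +2, -2, +5, +8, +6, -4, +8, -7, +9, +3
Step 2: Count signs: positive = 10, negative = 4.
Step 3: Under H0: P(positive) = 0.5, so the number of positives S ~ Bin(14, 0.5).
Step 4: Two-sided exact p-value = sum of Bin(14,0.5) probabilities at or below the observed probability = 0.179565.
Step 5: alpha = 0.1. fail to reject H0.

n_eff = 14, pos = 10, neg = 4, p = 0.179565, fail to reject H0.


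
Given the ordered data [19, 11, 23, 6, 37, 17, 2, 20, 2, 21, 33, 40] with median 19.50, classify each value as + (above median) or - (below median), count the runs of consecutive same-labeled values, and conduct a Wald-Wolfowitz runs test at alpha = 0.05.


Step 1: Compute median = 19.50; label A = above, B = below.
Labels in order: BBABABBABAAA  (n_A = 6, n_B = 6)
Step 2: Count runs R = 8.
Step 3: Under H0 (random ordering), E[R] = 2*n_A*n_B/(n_A+n_B) + 1 = 2*6*6/12 + 1 = 7.0000.
        Var[R] = 2*n_A*n_B*(2*n_A*n_B - n_A - n_B) / ((n_A+n_B)^2 * (n_A+n_B-1)) = 4320/1584 = 2.7273.
        SD[R] = 1.6514.
Step 4: Continuity-corrected z = (R - 0.5 - E[R]) / SD[R] = (8 - 0.5 - 7.0000) / 1.6514 = 0.3028.
Step 5: Two-sided p-value via normal approximation = 2*(1 - Phi(|z|)) = 0.762069.
Step 6: alpha = 0.05. fail to reject H0.

R = 8, z = 0.3028, p = 0.762069, fail to reject H0.


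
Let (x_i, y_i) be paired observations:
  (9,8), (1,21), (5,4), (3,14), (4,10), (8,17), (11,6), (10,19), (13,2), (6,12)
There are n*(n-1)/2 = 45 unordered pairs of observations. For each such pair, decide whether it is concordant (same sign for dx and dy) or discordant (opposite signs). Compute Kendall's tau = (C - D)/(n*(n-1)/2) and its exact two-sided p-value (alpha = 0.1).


Step 1: Enumerate the 45 unordered pairs (i,j) with i<j and classify each by sign(x_j-x_i) * sign(y_j-y_i).
  (1,2):dx=-8,dy=+13->D; (1,3):dx=-4,dy=-4->C; (1,4):dx=-6,dy=+6->D; (1,5):dx=-5,dy=+2->D
  (1,6):dx=-1,dy=+9->D; (1,7):dx=+2,dy=-2->D; (1,8):dx=+1,dy=+11->C; (1,9):dx=+4,dy=-6->D
  (1,10):dx=-3,dy=+4->D; (2,3):dx=+4,dy=-17->D; (2,4):dx=+2,dy=-7->D; (2,5):dx=+3,dy=-11->D
  (2,6):dx=+7,dy=-4->D; (2,7):dx=+10,dy=-15->D; (2,8):dx=+9,dy=-2->D; (2,9):dx=+12,dy=-19->D
  (2,10):dx=+5,dy=-9->D; (3,4):dx=-2,dy=+10->D; (3,5):dx=-1,dy=+6->D; (3,6):dx=+3,dy=+13->C
  (3,7):dx=+6,dy=+2->C; (3,8):dx=+5,dy=+15->C; (3,9):dx=+8,dy=-2->D; (3,10):dx=+1,dy=+8->C
  (4,5):dx=+1,dy=-4->D; (4,6):dx=+5,dy=+3->C; (4,7):dx=+8,dy=-8->D; (4,8):dx=+7,dy=+5->C
  (4,9):dx=+10,dy=-12->D; (4,10):dx=+3,dy=-2->D; (5,6):dx=+4,dy=+7->C; (5,7):dx=+7,dy=-4->D
  (5,8):dx=+6,dy=+9->C; (5,9):dx=+9,dy=-8->D; (5,10):dx=+2,dy=+2->C; (6,7):dx=+3,dy=-11->D
  (6,8):dx=+2,dy=+2->C; (6,9):dx=+5,dy=-15->D; (6,10):dx=-2,dy=-5->C; (7,8):dx=-1,dy=+13->D
  (7,9):dx=+2,dy=-4->D; (7,10):dx=-5,dy=+6->D; (8,9):dx=+3,dy=-17->D; (8,10):dx=-4,dy=-7->C
  (9,10):dx=-7,dy=+10->D
Step 2: C = 14, D = 31, total pairs = 45.
Step 3: tau = (C - D)/(n(n-1)/2) = (14 - 31)/45 = -0.377778.
Step 4: Exact two-sided p-value (enumerate n! = 3628800 permutations of y under H0): p = 0.155742.
Step 5: alpha = 0.1. fail to reject H0.

tau_b = -0.3778 (C=14, D=31), p = 0.155742, fail to reject H0.


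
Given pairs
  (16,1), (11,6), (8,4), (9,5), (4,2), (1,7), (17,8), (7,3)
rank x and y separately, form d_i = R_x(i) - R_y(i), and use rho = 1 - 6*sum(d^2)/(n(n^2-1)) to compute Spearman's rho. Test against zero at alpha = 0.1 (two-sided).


Step 1: Rank x and y separately (midranks; no ties here).
rank(x): 16->7, 11->6, 8->4, 9->5, 4->2, 1->1, 17->8, 7->3
rank(y): 1->1, 6->6, 4->4, 5->5, 2->2, 7->7, 8->8, 3->3
Step 2: d_i = R_x(i) - R_y(i); compute d_i^2.
  (7-1)^2=36, (6-6)^2=0, (4-4)^2=0, (5-5)^2=0, (2-2)^2=0, (1-7)^2=36, (8-8)^2=0, (3-3)^2=0
sum(d^2) = 72.
Step 3: rho = 1 - 6*72 / (8*(8^2 - 1)) = 1 - 432/504 = 0.142857.
Step 4: Under H0, t = rho * sqrt((n-2)/(1-rho^2)) = 0.3536 ~ t(6).
Step 5: Two-sided p-value from the t-distribution with 6 df = 0.735765.
Step 6: alpha = 0.1. fail to reject H0.

rho = 0.1429, p = 0.735765, fail to reject H0 at alpha = 0.1.


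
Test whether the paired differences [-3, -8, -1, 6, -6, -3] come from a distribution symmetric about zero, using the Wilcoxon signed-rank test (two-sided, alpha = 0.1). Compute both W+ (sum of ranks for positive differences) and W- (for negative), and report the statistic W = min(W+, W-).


Step 1: Drop any zero differences (none here) and take |d_i|.
|d| = [3, 8, 1, 6, 6, 3]
Step 2: Midrank |d_i| (ties get averaged ranks).
ranks: |3|->2.5, |8|->6, |1|->1, |6|->4.5, |6|->4.5, |3|->2.5
Step 3: Attach original signs; sum ranks with positive sign and with negative sign.
W+ = 4.5 = 4.5
W- = 2.5 + 6 + 1 + 4.5 + 2.5 = 16.5
(Check: W+ + W- = 21 should equal n(n+1)/2 = 21.)
Step 4: Test statistic W = min(W+, W-) = 4.5.
Step 5: Ties in |d|, so use the tie-corrected normal approximation.
        E[W] = n(n+1)/4 = 6*7/4 = 10.5.
        Tie groups: |d|=3 (t=2), |d|=6 (t=2); sum(t^3 - t) = 12.
        Var[W] = n(n+1)(2n+1)/24 - sum(t^3-t)/48 = 546/24 - 12/48 = 22.5.
        z = (W - E[W]) / sqrt(Var[W]) = (4.5 - 10.5) / 4.7434 = -1.2649.
        Two-sided p = 2*Phi(z) = 0.205903.
Step 6: alpha = 0.1. fail to reject H0.

W+ = 4.5, W- = 16.5, W = min = 4.5, p = 0.205903, fail to reject H0.


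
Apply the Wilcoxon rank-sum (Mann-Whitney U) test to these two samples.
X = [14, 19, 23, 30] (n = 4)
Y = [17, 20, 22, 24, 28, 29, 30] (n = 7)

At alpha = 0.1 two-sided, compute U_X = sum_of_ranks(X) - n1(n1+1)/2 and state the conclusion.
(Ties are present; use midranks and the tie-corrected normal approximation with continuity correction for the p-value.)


Step 1: Combine and sort all 11 observations; assign midranks.
sorted (value, group): (14,X), (17,Y), (19,X), (20,Y), (22,Y), (23,X), (24,Y), (28,Y), (29,Y), (30,X), (30,Y)
ranks: 14->1, 17->2, 19->3, 20->4, 22->5, 23->6, 24->7, 28->8, 29->9, 30->10.5, 30->10.5
Step 2: Rank sum for X: R1 = 1 + 3 + 6 + 10.5 = 20.5.
Step 3: U_X = R1 - n1(n1+1)/2 = 20.5 - 4*5/2 = 20.5 - 10 = 10.5.
       U_Y = n1*n2 - U_X = 28 - 10.5 = 17.5.
Step 4: Ties are present, so use the tie-corrected normal approximation (with continuity correction) for the p-value.
Step 5: p-value = 0.569872; compare to alpha = 0.1. fail to reject H0.

U_X = 10.5, p = 0.569872, fail to reject H0 at alpha = 0.1.


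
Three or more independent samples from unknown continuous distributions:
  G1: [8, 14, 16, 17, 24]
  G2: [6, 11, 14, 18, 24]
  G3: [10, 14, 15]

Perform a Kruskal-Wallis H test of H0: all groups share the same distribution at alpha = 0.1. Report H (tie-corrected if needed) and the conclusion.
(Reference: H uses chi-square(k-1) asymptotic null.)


Step 1: Combine all N = 13 observations and assign midranks.
sorted (value, group, rank): (6,G2,1), (8,G1,2), (10,G3,3), (11,G2,4), (14,G1,6), (14,G2,6), (14,G3,6), (15,G3,8), (16,G1,9), (17,G1,10), (18,G2,11), (24,G1,12.5), (24,G2,12.5)
Step 2: Sum ranks within each group.
R_1 = 39.5 (n_1 = 5)
R_2 = 34.5 (n_2 = 5)
R_3 = 17 (n_3 = 3)
Step 3: H = 12/(N(N+1)) * sum(R_i^2/n_i) - 3(N+1)
     = 12/(13*14) * (39.5^2/5 + 34.5^2/5 + 17^2/3) - 3*14
     = 0.065934 * 646.433 - 42
     = 0.621978.
Step 4: Ties present; correction factor C = 1 - 30/(13^3 - 13) = 0.986264. Corrected H = 0.621978 / 0.986264 = 0.630641.
Step 5: Under H0, H ~ chi^2(2); p-value = 0.729555.
Step 6: alpha = 0.1. fail to reject H0.

H = 0.6306, df = 2, p = 0.729555, fail to reject H0.


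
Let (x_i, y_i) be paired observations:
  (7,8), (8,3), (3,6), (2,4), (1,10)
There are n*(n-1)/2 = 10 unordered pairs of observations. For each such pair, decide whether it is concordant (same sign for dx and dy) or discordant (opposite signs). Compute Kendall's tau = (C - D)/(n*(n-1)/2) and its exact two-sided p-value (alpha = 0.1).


Step 1: Enumerate the 10 unordered pairs (i,j) with i<j and classify each by sign(x_j-x_i) * sign(y_j-y_i).
  (1,2):dx=+1,dy=-5->D; (1,3):dx=-4,dy=-2->C; (1,4):dx=-5,dy=-4->C; (1,5):dx=-6,dy=+2->D
  (2,3):dx=-5,dy=+3->D; (2,4):dx=-6,dy=+1->D; (2,5):dx=-7,dy=+7->D; (3,4):dx=-1,dy=-2->C
  (3,5):dx=-2,dy=+4->D; (4,5):dx=-1,dy=+6->D
Step 2: C = 3, D = 7, total pairs = 10.
Step 3: tau = (C - D)/(n(n-1)/2) = (3 - 7)/10 = -0.400000.
Step 4: Exact two-sided p-value (enumerate n! = 120 permutations of y under H0): p = 0.483333.
Step 5: alpha = 0.1. fail to reject H0.

tau_b = -0.4000 (C=3, D=7), p = 0.483333, fail to reject H0.


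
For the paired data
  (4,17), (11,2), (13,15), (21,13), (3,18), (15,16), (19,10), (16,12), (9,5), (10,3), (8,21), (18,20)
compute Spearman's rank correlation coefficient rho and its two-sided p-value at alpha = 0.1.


Step 1: Rank x and y separately (midranks; no ties here).
rank(x): 4->2, 11->6, 13->7, 21->12, 3->1, 15->8, 19->11, 16->9, 9->4, 10->5, 8->3, 18->10
rank(y): 17->9, 2->1, 15->7, 13->6, 18->10, 16->8, 10->4, 12->5, 5->3, 3->2, 21->12, 20->11
Step 2: d_i = R_x(i) - R_y(i); compute d_i^2.
  (2-9)^2=49, (6-1)^2=25, (7-7)^2=0, (12-6)^2=36, (1-10)^2=81, (8-8)^2=0, (11-4)^2=49, (9-5)^2=16, (4-3)^2=1, (5-2)^2=9, (3-12)^2=81, (10-11)^2=1
sum(d^2) = 348.
Step 3: rho = 1 - 6*348 / (12*(12^2 - 1)) = 1 - 2088/1716 = -0.216783.
Step 4: Under H0, t = rho * sqrt((n-2)/(1-rho^2)) = -0.7022 ~ t(10).
Step 5: Two-sided p-value from the t-distribution with 10 df = 0.498556.
Step 6: alpha = 0.1. fail to reject H0.

rho = -0.2168, p = 0.498556, fail to reject H0 at alpha = 0.1.


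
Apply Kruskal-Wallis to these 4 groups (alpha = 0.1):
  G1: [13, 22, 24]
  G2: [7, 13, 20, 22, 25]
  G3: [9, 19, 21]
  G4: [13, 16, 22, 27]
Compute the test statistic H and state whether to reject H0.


Step 1: Combine all N = 15 observations and assign midranks.
sorted (value, group, rank): (7,G2,1), (9,G3,2), (13,G1,4), (13,G2,4), (13,G4,4), (16,G4,6), (19,G3,7), (20,G2,8), (21,G3,9), (22,G1,11), (22,G2,11), (22,G4,11), (24,G1,13), (25,G2,14), (27,G4,15)
Step 2: Sum ranks within each group.
R_1 = 28 (n_1 = 3)
R_2 = 38 (n_2 = 5)
R_3 = 18 (n_3 = 3)
R_4 = 36 (n_4 = 4)
Step 3: H = 12/(N(N+1)) * sum(R_i^2/n_i) - 3(N+1)
     = 12/(15*16) * (28^2/3 + 38^2/5 + 18^2/3 + 36^2/4) - 3*16
     = 0.050000 * 982.133 - 48
     = 1.106667.
Step 4: Ties present; correction factor C = 1 - 48/(15^3 - 15) = 0.985714. Corrected H = 1.106667 / 0.985714 = 1.122705.
Step 5: Under H0, H ~ chi^2(3); p-value = 0.771596.
Step 6: alpha = 0.1. fail to reject H0.

H = 1.1227, df = 3, p = 0.771596, fail to reject H0.


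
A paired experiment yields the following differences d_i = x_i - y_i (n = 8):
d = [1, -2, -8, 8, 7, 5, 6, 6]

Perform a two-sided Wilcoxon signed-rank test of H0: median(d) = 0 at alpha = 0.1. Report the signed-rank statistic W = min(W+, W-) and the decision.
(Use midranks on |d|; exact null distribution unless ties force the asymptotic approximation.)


Step 1: Drop any zero differences (none here) and take |d_i|.
|d| = [1, 2, 8, 8, 7, 5, 6, 6]
Step 2: Midrank |d_i| (ties get averaged ranks).
ranks: |1|->1, |2|->2, |8|->7.5, |8|->7.5, |7|->6, |5|->3, |6|->4.5, |6|->4.5
Step 3: Attach original signs; sum ranks with positive sign and with negative sign.
W+ = 1 + 7.5 + 6 + 3 + 4.5 + 4.5 = 26.5
W- = 2 + 7.5 = 9.5
(Check: W+ + W- = 36 should equal n(n+1)/2 = 36.)
Step 4: Test statistic W = min(W+, W-) = 9.5.
Step 5: Ties in |d|, so use the tie-corrected normal approximation.
        E[W] = n(n+1)/4 = 8*9/4 = 18.
        Tie groups: |d|=6 (t=2), |d|=8 (t=2); sum(t^3 - t) = 12.
        Var[W] = n(n+1)(2n+1)/24 - sum(t^3-t)/48 = 1224/24 - 12/48 = 50.75.
        z = (W - E[W]) / sqrt(Var[W]) = (9.5 - 18) / 7.1239 = -1.1932.
        Two-sided p = 2*Phi(z) = 0.232804.
Step 6: alpha = 0.1. fail to reject H0.

W+ = 26.5, W- = 9.5, W = min = 9.5, p = 0.232804, fail to reject H0.


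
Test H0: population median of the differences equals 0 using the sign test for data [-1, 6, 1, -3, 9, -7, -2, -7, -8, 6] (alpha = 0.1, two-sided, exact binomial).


Step 1: Discard zero differences. Original n = 10; n_eff = number of nonzero differences = 10.
Nonzero differences (with sign): -1, +6, +1, -3, +9, -7, -2, -7, -8, +6
Step 2: Count signs: positive = 4, negative = 6.
Step 3: Under H0: P(positive) = 0.5, so the number of positives S ~ Bin(10, 0.5).
Step 4: Two-sided exact p-value = sum of Bin(10,0.5) probabilities at or below the observed probability = 0.753906.
Step 5: alpha = 0.1. fail to reject H0.

n_eff = 10, pos = 4, neg = 6, p = 0.753906, fail to reject H0.


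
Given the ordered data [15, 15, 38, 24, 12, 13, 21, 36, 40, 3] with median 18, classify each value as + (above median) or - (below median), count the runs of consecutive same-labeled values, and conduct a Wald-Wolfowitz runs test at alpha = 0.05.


Step 1: Compute median = 18; label A = above, B = below.
Labels in order: BBAABBAAAB  (n_A = 5, n_B = 5)
Step 2: Count runs R = 5.
Step 3: Under H0 (random ordering), E[R] = 2*n_A*n_B/(n_A+n_B) + 1 = 2*5*5/10 + 1 = 6.0000.
        Var[R] = 2*n_A*n_B*(2*n_A*n_B - n_A - n_B) / ((n_A+n_B)^2 * (n_A+n_B-1)) = 2000/900 = 2.2222.
        SD[R] = 1.4907.
Step 4: Continuity-corrected z = (R + 0.5 - E[R]) / SD[R] = (5 + 0.5 - 6.0000) / 1.4907 = -0.3354.
Step 5: Two-sided p-value via normal approximation = 2*(1 - Phi(|z|)) = 0.737316.
Step 6: alpha = 0.05. fail to reject H0.

R = 5, z = -0.3354, p = 0.737316, fail to reject H0.


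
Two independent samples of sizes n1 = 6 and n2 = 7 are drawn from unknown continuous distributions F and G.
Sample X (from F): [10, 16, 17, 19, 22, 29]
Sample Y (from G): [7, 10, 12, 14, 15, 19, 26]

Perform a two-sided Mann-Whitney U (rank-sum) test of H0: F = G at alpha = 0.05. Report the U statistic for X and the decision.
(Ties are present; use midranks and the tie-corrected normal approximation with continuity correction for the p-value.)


Step 1: Combine and sort all 13 observations; assign midranks.
sorted (value, group): (7,Y), (10,X), (10,Y), (12,Y), (14,Y), (15,Y), (16,X), (17,X), (19,X), (19,Y), (22,X), (26,Y), (29,X)
ranks: 7->1, 10->2.5, 10->2.5, 12->4, 14->5, 15->6, 16->7, 17->8, 19->9.5, 19->9.5, 22->11, 26->12, 29->13
Step 2: Rank sum for X: R1 = 2.5 + 7 + 8 + 9.5 + 11 + 13 = 51.
Step 3: U_X = R1 - n1(n1+1)/2 = 51 - 6*7/2 = 51 - 21 = 30.
       U_Y = n1*n2 - U_X = 42 - 30 = 12.
Step 4: Ties are present, so use the tie-corrected normal approximation (with continuity correction) for the p-value.
Step 5: p-value = 0.223363; compare to alpha = 0.05. fail to reject H0.

U_X = 30, p = 0.223363, fail to reject H0 at alpha = 0.05.


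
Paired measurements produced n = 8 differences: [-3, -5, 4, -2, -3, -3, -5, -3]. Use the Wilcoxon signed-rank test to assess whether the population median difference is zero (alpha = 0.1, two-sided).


Step 1: Drop any zero differences (none here) and take |d_i|.
|d| = [3, 5, 4, 2, 3, 3, 5, 3]
Step 2: Midrank |d_i| (ties get averaged ranks).
ranks: |3|->3.5, |5|->7.5, |4|->6, |2|->1, |3|->3.5, |3|->3.5, |5|->7.5, |3|->3.5
Step 3: Attach original signs; sum ranks with positive sign and with negative sign.
W+ = 6 = 6
W- = 3.5 + 7.5 + 1 + 3.5 + 3.5 + 7.5 + 3.5 = 30
(Check: W+ + W- = 36 should equal n(n+1)/2 = 36.)
Step 4: Test statistic W = min(W+, W-) = 6.
Step 5: Ties in |d|, so use the tie-corrected normal approximation.
        E[W] = n(n+1)/4 = 8*9/4 = 18.
        Tie groups: |d|=3 (t=4), |d|=5 (t=2); sum(t^3 - t) = 66.
        Var[W] = n(n+1)(2n+1)/24 - sum(t^3-t)/48 = 1224/24 - 66/48 = 49.625.
        z = (W - E[W]) / sqrt(Var[W]) = (6 - 18) / 7.0445 = -1.7035.
        Two-sided p = 2*Phi(z) = 0.088483.
Step 6: alpha = 0.1. reject H0.

W+ = 6, W- = 30, W = min = 6, p = 0.088483, reject H0.


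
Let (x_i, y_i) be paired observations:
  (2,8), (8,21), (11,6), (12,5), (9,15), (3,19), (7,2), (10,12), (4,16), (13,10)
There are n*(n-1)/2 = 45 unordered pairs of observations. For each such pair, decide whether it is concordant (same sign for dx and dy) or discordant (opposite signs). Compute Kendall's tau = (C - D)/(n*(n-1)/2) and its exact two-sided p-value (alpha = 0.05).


Step 1: Enumerate the 45 unordered pairs (i,j) with i<j and classify each by sign(x_j-x_i) * sign(y_j-y_i).
  (1,2):dx=+6,dy=+13->C; (1,3):dx=+9,dy=-2->D; (1,4):dx=+10,dy=-3->D; (1,5):dx=+7,dy=+7->C
  (1,6):dx=+1,dy=+11->C; (1,7):dx=+5,dy=-6->D; (1,8):dx=+8,dy=+4->C; (1,9):dx=+2,dy=+8->C
  (1,10):dx=+11,dy=+2->C; (2,3):dx=+3,dy=-15->D; (2,4):dx=+4,dy=-16->D; (2,5):dx=+1,dy=-6->D
  (2,6):dx=-5,dy=-2->C; (2,7):dx=-1,dy=-19->C; (2,8):dx=+2,dy=-9->D; (2,9):dx=-4,dy=-5->C
  (2,10):dx=+5,dy=-11->D; (3,4):dx=+1,dy=-1->D; (3,5):dx=-2,dy=+9->D; (3,6):dx=-8,dy=+13->D
  (3,7):dx=-4,dy=-4->C; (3,8):dx=-1,dy=+6->D; (3,9):dx=-7,dy=+10->D; (3,10):dx=+2,dy=+4->C
  (4,5):dx=-3,dy=+10->D; (4,6):dx=-9,dy=+14->D; (4,7):dx=-5,dy=-3->C; (4,8):dx=-2,dy=+7->D
  (4,9):dx=-8,dy=+11->D; (4,10):dx=+1,dy=+5->C; (5,6):dx=-6,dy=+4->D; (5,7):dx=-2,dy=-13->C
  (5,8):dx=+1,dy=-3->D; (5,9):dx=-5,dy=+1->D; (5,10):dx=+4,dy=-5->D; (6,7):dx=+4,dy=-17->D
  (6,8):dx=+7,dy=-7->D; (6,9):dx=+1,dy=-3->D; (6,10):dx=+10,dy=-9->D; (7,8):dx=+3,dy=+10->C
  (7,9):dx=-3,dy=+14->D; (7,10):dx=+6,dy=+8->C; (8,9):dx=-6,dy=+4->D; (8,10):dx=+3,dy=-2->D
  (9,10):dx=+9,dy=-6->D
Step 2: C = 16, D = 29, total pairs = 45.
Step 3: tau = (C - D)/(n(n-1)/2) = (16 - 29)/45 = -0.288889.
Step 4: Exact two-sided p-value (enumerate n! = 3628800 permutations of y under H0): p = 0.291248.
Step 5: alpha = 0.05. fail to reject H0.

tau_b = -0.2889 (C=16, D=29), p = 0.291248, fail to reject H0.


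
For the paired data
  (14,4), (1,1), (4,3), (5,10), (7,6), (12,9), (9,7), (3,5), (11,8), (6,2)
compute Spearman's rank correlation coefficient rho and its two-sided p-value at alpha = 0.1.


Step 1: Rank x and y separately (midranks; no ties here).
rank(x): 14->10, 1->1, 4->3, 5->4, 7->6, 12->9, 9->7, 3->2, 11->8, 6->5
rank(y): 4->4, 1->1, 3->3, 10->10, 6->6, 9->9, 7->7, 5->5, 8->8, 2->2
Step 2: d_i = R_x(i) - R_y(i); compute d_i^2.
  (10-4)^2=36, (1-1)^2=0, (3-3)^2=0, (4-10)^2=36, (6-6)^2=0, (9-9)^2=0, (7-7)^2=0, (2-5)^2=9, (8-8)^2=0, (5-2)^2=9
sum(d^2) = 90.
Step 3: rho = 1 - 6*90 / (10*(10^2 - 1)) = 1 - 540/990 = 0.454545.
Step 4: Under H0, t = rho * sqrt((n-2)/(1-rho^2)) = 1.4434 ~ t(8).
Step 5: Two-sided p-value from the t-distribution with 8 df = 0.186905.
Step 6: alpha = 0.1. fail to reject H0.

rho = 0.4545, p = 0.186905, fail to reject H0 at alpha = 0.1.


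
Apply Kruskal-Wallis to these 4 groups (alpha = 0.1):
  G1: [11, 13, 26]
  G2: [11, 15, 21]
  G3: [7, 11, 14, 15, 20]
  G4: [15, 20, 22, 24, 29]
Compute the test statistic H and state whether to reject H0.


Step 1: Combine all N = 16 observations and assign midranks.
sorted (value, group, rank): (7,G3,1), (11,G1,3), (11,G2,3), (11,G3,3), (13,G1,5), (14,G3,6), (15,G2,8), (15,G3,8), (15,G4,8), (20,G3,10.5), (20,G4,10.5), (21,G2,12), (22,G4,13), (24,G4,14), (26,G1,15), (29,G4,16)
Step 2: Sum ranks within each group.
R_1 = 23 (n_1 = 3)
R_2 = 23 (n_2 = 3)
R_3 = 28.5 (n_3 = 5)
R_4 = 61.5 (n_4 = 5)
Step 3: H = 12/(N(N+1)) * sum(R_i^2/n_i) - 3(N+1)
     = 12/(16*17) * (23^2/3 + 23^2/3 + 28.5^2/5 + 61.5^2/5) - 3*17
     = 0.044118 * 1271.57 - 51
     = 5.098529.
Step 4: Ties present; correction factor C = 1 - 54/(16^3 - 16) = 0.986765. Corrected H = 5.098529 / 0.986765 = 5.166915.
Step 5: Under H0, H ~ chi^2(3); p-value = 0.159975.
Step 6: alpha = 0.1. fail to reject H0.

H = 5.1669, df = 3, p = 0.159975, fail to reject H0.


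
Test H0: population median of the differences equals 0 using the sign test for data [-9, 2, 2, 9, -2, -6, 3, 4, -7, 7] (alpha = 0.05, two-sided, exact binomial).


Step 1: Discard zero differences. Original n = 10; n_eff = number of nonzero differences = 10.
Nonzero differences (with sign): -9, +2, +2, +9, -2, -6, +3, +4, -7, +7
Step 2: Count signs: positive = 6, negative = 4.
Step 3: Under H0: P(positive) = 0.5, so the number of positives S ~ Bin(10, 0.5).
Step 4: Two-sided exact p-value = sum of Bin(10,0.5) probabilities at or below the observed probability = 0.753906.
Step 5: alpha = 0.05. fail to reject H0.

n_eff = 10, pos = 6, neg = 4, p = 0.753906, fail to reject H0.


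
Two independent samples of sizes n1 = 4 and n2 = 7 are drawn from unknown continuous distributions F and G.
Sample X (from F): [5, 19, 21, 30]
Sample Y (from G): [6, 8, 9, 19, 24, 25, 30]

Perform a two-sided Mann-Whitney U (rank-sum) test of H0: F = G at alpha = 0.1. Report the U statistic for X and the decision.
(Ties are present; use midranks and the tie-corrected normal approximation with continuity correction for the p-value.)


Step 1: Combine and sort all 11 observations; assign midranks.
sorted (value, group): (5,X), (6,Y), (8,Y), (9,Y), (19,X), (19,Y), (21,X), (24,Y), (25,Y), (30,X), (30,Y)
ranks: 5->1, 6->2, 8->3, 9->4, 19->5.5, 19->5.5, 21->7, 24->8, 25->9, 30->10.5, 30->10.5
Step 2: Rank sum for X: R1 = 1 + 5.5 + 7 + 10.5 = 24.
Step 3: U_X = R1 - n1(n1+1)/2 = 24 - 4*5/2 = 24 - 10 = 14.
       U_Y = n1*n2 - U_X = 28 - 14 = 14.
Step 4: Ties are present, so use the tie-corrected normal approximation (with continuity correction) for the p-value.
Step 5: p-value = 1.000000; compare to alpha = 0.1. fail to reject H0.

U_X = 14, p = 1.000000, fail to reject H0 at alpha = 0.1.


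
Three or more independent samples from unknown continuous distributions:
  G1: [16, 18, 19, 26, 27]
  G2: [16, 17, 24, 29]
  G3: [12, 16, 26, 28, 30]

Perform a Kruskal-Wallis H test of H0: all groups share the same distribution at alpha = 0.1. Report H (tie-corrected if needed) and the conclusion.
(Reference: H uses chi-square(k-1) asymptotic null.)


Step 1: Combine all N = 14 observations and assign midranks.
sorted (value, group, rank): (12,G3,1), (16,G1,3), (16,G2,3), (16,G3,3), (17,G2,5), (18,G1,6), (19,G1,7), (24,G2,8), (26,G1,9.5), (26,G3,9.5), (27,G1,11), (28,G3,12), (29,G2,13), (30,G3,14)
Step 2: Sum ranks within each group.
R_1 = 36.5 (n_1 = 5)
R_2 = 29 (n_2 = 4)
R_3 = 39.5 (n_3 = 5)
Step 3: H = 12/(N(N+1)) * sum(R_i^2/n_i) - 3(N+1)
     = 12/(14*15) * (36.5^2/5 + 29^2/4 + 39.5^2/5) - 3*15
     = 0.057143 * 788.75 - 45
     = 0.071429.
Step 4: Ties present; correction factor C = 1 - 30/(14^3 - 14) = 0.989011. Corrected H = 0.071429 / 0.989011 = 0.072222.
Step 5: Under H0, H ~ chi^2(2); p-value = 0.964533.
Step 6: alpha = 0.1. fail to reject H0.

H = 0.0722, df = 2, p = 0.964533, fail to reject H0.


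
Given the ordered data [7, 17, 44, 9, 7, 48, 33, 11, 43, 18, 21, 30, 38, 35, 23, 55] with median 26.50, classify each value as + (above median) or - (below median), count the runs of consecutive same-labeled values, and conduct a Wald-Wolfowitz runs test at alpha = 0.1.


Step 1: Compute median = 26.50; label A = above, B = below.
Labels in order: BBABBAABABBAAABA  (n_A = 8, n_B = 8)
Step 2: Count runs R = 10.
Step 3: Under H0 (random ordering), E[R] = 2*n_A*n_B/(n_A+n_B) + 1 = 2*8*8/16 + 1 = 9.0000.
        Var[R] = 2*n_A*n_B*(2*n_A*n_B - n_A - n_B) / ((n_A+n_B)^2 * (n_A+n_B-1)) = 14336/3840 = 3.7333.
        SD[R] = 1.9322.
Step 4: Continuity-corrected z = (R - 0.5 - E[R]) / SD[R] = (10 - 0.5 - 9.0000) / 1.9322 = 0.2588.
Step 5: Two-sided p-value via normal approximation = 2*(1 - Phi(|z|)) = 0.795809.
Step 6: alpha = 0.1. fail to reject H0.

R = 10, z = 0.2588, p = 0.795809, fail to reject H0.


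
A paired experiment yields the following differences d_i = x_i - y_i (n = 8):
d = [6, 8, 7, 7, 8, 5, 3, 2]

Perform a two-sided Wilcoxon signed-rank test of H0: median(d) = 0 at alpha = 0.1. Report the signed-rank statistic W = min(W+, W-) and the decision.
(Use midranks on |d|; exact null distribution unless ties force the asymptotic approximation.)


Step 1: Drop any zero differences (none here) and take |d_i|.
|d| = [6, 8, 7, 7, 8, 5, 3, 2]
Step 2: Midrank |d_i| (ties get averaged ranks).
ranks: |6|->4, |8|->7.5, |7|->5.5, |7|->5.5, |8|->7.5, |5|->3, |3|->2, |2|->1
Step 3: Attach original signs; sum ranks with positive sign and with negative sign.
W+ = 4 + 7.5 + 5.5 + 5.5 + 7.5 + 3 + 2 + 1 = 36
W- = 0 = 0
(Check: W+ + W- = 36 should equal n(n+1)/2 = 36.)
Step 4: Test statistic W = min(W+, W-) = 0.
Step 5: Ties in |d|, so use the tie-corrected normal approximation.
        E[W] = n(n+1)/4 = 8*9/4 = 18.
        Tie groups: |d|=7 (t=2), |d|=8 (t=2); sum(t^3 - t) = 12.
        Var[W] = n(n+1)(2n+1)/24 - sum(t^3-t)/48 = 1224/24 - 12/48 = 50.75.
        z = (W - E[W]) / sqrt(Var[W]) = (0 - 18) / 7.1239 = -2.5267.
        Two-sided p = 2*Phi(z) = 0.011514.
Step 6: alpha = 0.1. reject H0.

W+ = 36, W- = 0, W = min = 0, p = 0.011514, reject H0.


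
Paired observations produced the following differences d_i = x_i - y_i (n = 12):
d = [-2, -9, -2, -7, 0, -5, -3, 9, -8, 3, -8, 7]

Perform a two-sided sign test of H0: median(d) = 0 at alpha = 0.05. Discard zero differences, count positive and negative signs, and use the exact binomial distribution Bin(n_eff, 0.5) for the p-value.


Step 1: Discard zero differences. Original n = 12; n_eff = number of nonzero differences = 11.
Nonzero differences (with sign): -2, -9, -2, -7, -5, -3, +9, -8, +3, -8, +7
Step 2: Count signs: positive = 3, negative = 8.
Step 3: Under H0: P(positive) = 0.5, so the number of positives S ~ Bin(11, 0.5).
Step 4: Two-sided exact p-value = sum of Bin(11,0.5) probabilities at or below the observed probability = 0.226562.
Step 5: alpha = 0.05. fail to reject H0.

n_eff = 11, pos = 3, neg = 8, p = 0.226562, fail to reject H0.


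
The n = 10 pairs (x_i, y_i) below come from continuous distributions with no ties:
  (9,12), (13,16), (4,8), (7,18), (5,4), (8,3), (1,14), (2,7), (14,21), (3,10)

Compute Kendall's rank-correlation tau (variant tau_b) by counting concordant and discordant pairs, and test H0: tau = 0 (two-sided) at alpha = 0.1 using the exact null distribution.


Step 1: Enumerate the 45 unordered pairs (i,j) with i<j and classify each by sign(x_j-x_i) * sign(y_j-y_i).
  (1,2):dx=+4,dy=+4->C; (1,3):dx=-5,dy=-4->C; (1,4):dx=-2,dy=+6->D; (1,5):dx=-4,dy=-8->C
  (1,6):dx=-1,dy=-9->C; (1,7):dx=-8,dy=+2->D; (1,8):dx=-7,dy=-5->C; (1,9):dx=+5,dy=+9->C
  (1,10):dx=-6,dy=-2->C; (2,3):dx=-9,dy=-8->C; (2,4):dx=-6,dy=+2->D; (2,5):dx=-8,dy=-12->C
  (2,6):dx=-5,dy=-13->C; (2,7):dx=-12,dy=-2->C; (2,8):dx=-11,dy=-9->C; (2,9):dx=+1,dy=+5->C
  (2,10):dx=-10,dy=-6->C; (3,4):dx=+3,dy=+10->C; (3,5):dx=+1,dy=-4->D; (3,6):dx=+4,dy=-5->D
  (3,7):dx=-3,dy=+6->D; (3,8):dx=-2,dy=-1->C; (3,9):dx=+10,dy=+13->C; (3,10):dx=-1,dy=+2->D
  (4,5):dx=-2,dy=-14->C; (4,6):dx=+1,dy=-15->D; (4,7):dx=-6,dy=-4->C; (4,8):dx=-5,dy=-11->C
  (4,9):dx=+7,dy=+3->C; (4,10):dx=-4,dy=-8->C; (5,6):dx=+3,dy=-1->D; (5,7):dx=-4,dy=+10->D
  (5,8):dx=-3,dy=+3->D; (5,9):dx=+9,dy=+17->C; (5,10):dx=-2,dy=+6->D; (6,7):dx=-7,dy=+11->D
  (6,8):dx=-6,dy=+4->D; (6,9):dx=+6,dy=+18->C; (6,10):dx=-5,dy=+7->D; (7,8):dx=+1,dy=-7->D
  (7,9):dx=+13,dy=+7->C; (7,10):dx=+2,dy=-4->D; (8,9):dx=+12,dy=+14->C; (8,10):dx=+1,dy=+3->C
  (9,10):dx=-11,dy=-11->C
Step 2: C = 28, D = 17, total pairs = 45.
Step 3: tau = (C - D)/(n(n-1)/2) = (28 - 17)/45 = 0.244444.
Step 4: Exact two-sided p-value (enumerate n! = 3628800 permutations of y under H0): p = 0.380720.
Step 5: alpha = 0.1. fail to reject H0.

tau_b = 0.2444 (C=28, D=17), p = 0.380720, fail to reject H0.


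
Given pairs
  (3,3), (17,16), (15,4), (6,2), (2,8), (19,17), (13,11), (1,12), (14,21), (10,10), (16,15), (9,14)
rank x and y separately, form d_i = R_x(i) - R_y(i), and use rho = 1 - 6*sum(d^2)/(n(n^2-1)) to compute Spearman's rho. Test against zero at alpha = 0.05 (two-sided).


Step 1: Rank x and y separately (midranks; no ties here).
rank(x): 3->3, 17->11, 15->9, 6->4, 2->2, 19->12, 13->7, 1->1, 14->8, 10->6, 16->10, 9->5
rank(y): 3->2, 16->10, 4->3, 2->1, 8->4, 17->11, 11->6, 12->7, 21->12, 10->5, 15->9, 14->8
Step 2: d_i = R_x(i) - R_y(i); compute d_i^2.
  (3-2)^2=1, (11-10)^2=1, (9-3)^2=36, (4-1)^2=9, (2-4)^2=4, (12-11)^2=1, (7-6)^2=1, (1-7)^2=36, (8-12)^2=16, (6-5)^2=1, (10-9)^2=1, (5-8)^2=9
sum(d^2) = 116.
Step 3: rho = 1 - 6*116 / (12*(12^2 - 1)) = 1 - 696/1716 = 0.594406.
Step 4: Under H0, t = rho * sqrt((n-2)/(1-rho^2)) = 2.3374 ~ t(10).
Step 5: Two-sided p-value from the t-distribution with 10 df = 0.041521.
Step 6: alpha = 0.05. reject H0.

rho = 0.5944, p = 0.041521, reject H0 at alpha = 0.05.


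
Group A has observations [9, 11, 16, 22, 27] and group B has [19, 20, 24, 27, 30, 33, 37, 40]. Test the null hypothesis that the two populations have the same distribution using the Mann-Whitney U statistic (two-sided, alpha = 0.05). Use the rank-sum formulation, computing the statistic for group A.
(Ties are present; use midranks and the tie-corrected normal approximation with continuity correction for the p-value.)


Step 1: Combine and sort all 13 observations; assign midranks.
sorted (value, group): (9,X), (11,X), (16,X), (19,Y), (20,Y), (22,X), (24,Y), (27,X), (27,Y), (30,Y), (33,Y), (37,Y), (40,Y)
ranks: 9->1, 11->2, 16->3, 19->4, 20->5, 22->6, 24->7, 27->8.5, 27->8.5, 30->10, 33->11, 37->12, 40->13
Step 2: Rank sum for X: R1 = 1 + 2 + 3 + 6 + 8.5 = 20.5.
Step 3: U_X = R1 - n1(n1+1)/2 = 20.5 - 5*6/2 = 20.5 - 15 = 5.5.
       U_Y = n1*n2 - U_X = 40 - 5.5 = 34.5.
Step 4: Ties are present, so use the tie-corrected normal approximation (with continuity correction) for the p-value.
Step 5: p-value = 0.040149; compare to alpha = 0.05. reject H0.

U_X = 5.5, p = 0.040149, reject H0 at alpha = 0.05.


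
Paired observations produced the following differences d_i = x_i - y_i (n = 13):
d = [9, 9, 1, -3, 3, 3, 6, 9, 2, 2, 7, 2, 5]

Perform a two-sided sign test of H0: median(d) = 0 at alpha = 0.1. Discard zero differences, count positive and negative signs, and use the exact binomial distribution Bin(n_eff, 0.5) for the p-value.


Step 1: Discard zero differences. Original n = 13; n_eff = number of nonzero differences = 13.
Nonzero differences (with sign): +9, +9, +1, -3, +3, +3, +6, +9, +2, +2, +7, +2, +5
Step 2: Count signs: positive = 12, negative = 1.
Step 3: Under H0: P(positive) = 0.5, so the number of positives S ~ Bin(13, 0.5).
Step 4: Two-sided exact p-value = sum of Bin(13,0.5) probabilities at or below the observed probability = 0.003418.
Step 5: alpha = 0.1. reject H0.

n_eff = 13, pos = 12, neg = 1, p = 0.003418, reject H0.


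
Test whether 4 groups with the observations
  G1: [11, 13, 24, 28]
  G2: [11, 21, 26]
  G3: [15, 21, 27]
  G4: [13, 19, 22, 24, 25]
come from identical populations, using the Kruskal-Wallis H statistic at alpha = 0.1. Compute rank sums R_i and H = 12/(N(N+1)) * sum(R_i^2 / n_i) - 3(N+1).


Step 1: Combine all N = 15 observations and assign midranks.
sorted (value, group, rank): (11,G1,1.5), (11,G2,1.5), (13,G1,3.5), (13,G4,3.5), (15,G3,5), (19,G4,6), (21,G2,7.5), (21,G3,7.5), (22,G4,9), (24,G1,10.5), (24,G4,10.5), (25,G4,12), (26,G2,13), (27,G3,14), (28,G1,15)
Step 2: Sum ranks within each group.
R_1 = 30.5 (n_1 = 4)
R_2 = 22 (n_2 = 3)
R_3 = 26.5 (n_3 = 3)
R_4 = 41 (n_4 = 5)
Step 3: H = 12/(N(N+1)) * sum(R_i^2/n_i) - 3(N+1)
     = 12/(15*16) * (30.5^2/4 + 22^2/3 + 26.5^2/3 + 41^2/5) - 3*16
     = 0.050000 * 964.179 - 48
     = 0.208958.
Step 4: Ties present; correction factor C = 1 - 24/(15^3 - 15) = 0.992857. Corrected H = 0.208958 / 0.992857 = 0.210462.
Step 5: Under H0, H ~ chi^2(3); p-value = 0.975883.
Step 6: alpha = 0.1. fail to reject H0.

H = 0.2105, df = 3, p = 0.975883, fail to reject H0.
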